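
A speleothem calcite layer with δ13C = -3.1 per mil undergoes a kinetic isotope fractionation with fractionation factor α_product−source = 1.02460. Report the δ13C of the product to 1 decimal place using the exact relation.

δ_product = (δ_source + 1000)·α − 1000
δ_product = (-3.1 + 1000) × 1.02460 − 1000
δ_product = 1021.424 − 1000 = 21.42 per mil

21.4 per mil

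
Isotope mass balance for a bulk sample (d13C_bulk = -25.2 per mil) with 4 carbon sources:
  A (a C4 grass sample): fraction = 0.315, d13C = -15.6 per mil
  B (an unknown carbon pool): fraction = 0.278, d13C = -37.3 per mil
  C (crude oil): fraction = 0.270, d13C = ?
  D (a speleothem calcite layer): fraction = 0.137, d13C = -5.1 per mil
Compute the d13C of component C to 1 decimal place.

Isotope mass balance: δ_bulk = Σ fᵢ·δᵢ.
-25.2 = 0.315×(-15.6) + 0.278×(-37.3) + 0.270×δ_C + 0.137×(-5.1)
0.270·δ_C = -25.2 − (-15.982) = -9.218
δ_C = -9.218 / 0.270 = -34.14 per mil

-34.1 per mil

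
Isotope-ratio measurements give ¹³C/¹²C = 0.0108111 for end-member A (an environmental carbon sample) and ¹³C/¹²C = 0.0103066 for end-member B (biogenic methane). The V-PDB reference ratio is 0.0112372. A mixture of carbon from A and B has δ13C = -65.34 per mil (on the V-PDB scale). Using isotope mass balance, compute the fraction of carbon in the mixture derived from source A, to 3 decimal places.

0.389

δ_A = (0.0108111/0.0112372 − 1)×1000 = (0.962081 − 1)×1000 = -37.919 per mil
δ_B = (0.0103066/0.0112372 − 1)×1000 = (0.917186 − 1)×1000 = -82.814 per mil
f_A = (δ_mix − δ_B)/(δ_A − δ_B) = (-65.34 − (-82.814))/(-37.919 − (-82.814))
f_A = 17.474 / 44.896 = 0.3892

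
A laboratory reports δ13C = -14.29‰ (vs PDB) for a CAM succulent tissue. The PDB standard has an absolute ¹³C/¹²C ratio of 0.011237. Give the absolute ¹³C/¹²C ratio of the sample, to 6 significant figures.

0.0110764

R_sample = R_standard × (δ13C/1000 + 1)
R_sample = 0.011237 × (-14.29/1000 + 1) = 0.011237 × 0.985710
R_sample = 0.0110764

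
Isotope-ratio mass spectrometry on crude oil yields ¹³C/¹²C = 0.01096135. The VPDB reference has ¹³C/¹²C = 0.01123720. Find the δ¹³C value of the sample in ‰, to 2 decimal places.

δ¹³C = (R_sample / R_standard − 1) × 1000
R_sample / R_standard = 0.01096135 / 0.01123720 = 0.975452
δ¹³C = (0.975452 − 1) × 1000 = -24.548‰

-24.55‰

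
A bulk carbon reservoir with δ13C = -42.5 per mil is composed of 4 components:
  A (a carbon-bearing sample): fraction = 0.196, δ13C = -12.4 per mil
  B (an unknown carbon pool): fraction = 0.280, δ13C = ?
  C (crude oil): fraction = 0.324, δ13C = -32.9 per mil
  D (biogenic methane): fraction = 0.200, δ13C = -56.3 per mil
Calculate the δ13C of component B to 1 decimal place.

Isotope mass balance: δ_bulk = Σ fᵢ·δᵢ.
-42.5 = 0.196×(-12.4) + 0.280×δ_B + 0.324×(-32.9) + 0.200×(-56.3)
0.280·δ_B = -42.5 − (-24.350) = -18.150
δ_B = -18.150 / 0.280 = -64.82 per mil

-64.8 per mil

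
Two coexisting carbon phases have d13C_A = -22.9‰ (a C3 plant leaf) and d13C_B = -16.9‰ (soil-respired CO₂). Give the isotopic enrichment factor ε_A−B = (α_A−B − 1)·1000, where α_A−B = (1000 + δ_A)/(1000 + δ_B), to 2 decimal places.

-6.10‰

α_A−B = (1000 + -22.9) / (1000 + -16.9) = 977.1 / 983.1 = 0.993897
ε_A−B = (0.993897 − 1) × 1000 = -6.103‰
(The approximation ε ≈ δ_A − δ_B would give -6.0‰.)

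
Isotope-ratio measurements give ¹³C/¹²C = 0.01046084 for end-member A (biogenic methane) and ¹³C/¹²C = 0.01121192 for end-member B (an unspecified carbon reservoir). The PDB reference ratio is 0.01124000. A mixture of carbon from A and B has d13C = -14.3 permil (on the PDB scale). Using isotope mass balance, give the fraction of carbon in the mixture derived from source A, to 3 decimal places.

0.177

δ_A = (0.01046084/0.01124000 − 1)×1000 = (0.930680 − 1)×1000 = -69.320 permil
δ_B = (0.01121192/0.01124000 − 1)×1000 = (0.997502 − 1)×1000 = -2.498 permil
f_A = (δ_mix − δ_B)/(δ_A − δ_B) = (-14.3 − (-2.498))/(-69.320 − (-2.498))
f_A = -11.802 / -66.822 = 0.1766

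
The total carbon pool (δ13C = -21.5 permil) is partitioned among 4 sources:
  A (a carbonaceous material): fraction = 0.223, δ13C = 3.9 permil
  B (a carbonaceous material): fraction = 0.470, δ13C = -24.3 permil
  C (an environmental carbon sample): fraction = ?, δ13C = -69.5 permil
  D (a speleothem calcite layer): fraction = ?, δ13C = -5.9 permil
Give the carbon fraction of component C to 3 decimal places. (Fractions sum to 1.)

0.144

Let f_C and f_D be the unknown fractions; fractions sum to 1 so f_C + f_D = 0.307.
Mass balance: Σ fᵢ·δᵢ = δ_bulk ⇒ f_C·(-69.5) + f_D·(-5.9) = -21.5 − (-10.551) = -10.949
Substitute f_D = 0.307 − f_C:
f_C·(-69.5 − -5.9) = -10.949 − 0.307×(-5.9) = -9.137
f_C = -9.137 / -63.6 = 0.1437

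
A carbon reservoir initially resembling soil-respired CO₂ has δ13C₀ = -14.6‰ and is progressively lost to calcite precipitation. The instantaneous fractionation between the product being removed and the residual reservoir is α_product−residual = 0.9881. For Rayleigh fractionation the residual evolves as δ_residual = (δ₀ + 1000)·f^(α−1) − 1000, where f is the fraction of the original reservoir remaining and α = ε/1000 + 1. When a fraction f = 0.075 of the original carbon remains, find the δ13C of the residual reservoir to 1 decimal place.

16.2‰

Rayleigh residual: δ_res = (δ₀ + 1000)·f^(α−1) − 1000
α − 1 = -0.01190
f^(α−1) = 0.075^(-0.01190) = 1.031304
δ_res = (-14.6 + 1000) × 1.031304 − 1000 = 1016.247 − 1000 = 16.25‰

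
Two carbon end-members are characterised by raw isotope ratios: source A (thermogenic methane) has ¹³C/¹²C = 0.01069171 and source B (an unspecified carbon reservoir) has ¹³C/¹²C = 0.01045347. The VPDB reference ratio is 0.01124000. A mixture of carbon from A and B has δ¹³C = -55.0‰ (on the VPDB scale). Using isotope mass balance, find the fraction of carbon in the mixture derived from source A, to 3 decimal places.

0.707

δ_A = (0.01069171/0.01124000 − 1)×1000 = (0.951220 − 1)×1000 = -48.780‰
δ_B = (0.01045347/0.01124000 − 1)×1000 = (0.930024 − 1)×1000 = -69.976‰
f_A = (δ_mix − δ_B)/(δ_A − δ_B) = (-55.0 − (-69.976))/(-48.780 − (-69.976))
f_A = 14.976 / 21.196 = 0.7066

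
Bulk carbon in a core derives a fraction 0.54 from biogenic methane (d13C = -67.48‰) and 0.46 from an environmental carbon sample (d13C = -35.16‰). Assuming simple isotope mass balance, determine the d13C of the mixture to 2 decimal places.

δ_mix = f_A·δ_A + f_B·δ_B
δ_mix = 0.54 × (-67.48) + 0.46 × (-35.16)
δ_mix = -36.439 + -16.174 = -52.613‰

-52.61‰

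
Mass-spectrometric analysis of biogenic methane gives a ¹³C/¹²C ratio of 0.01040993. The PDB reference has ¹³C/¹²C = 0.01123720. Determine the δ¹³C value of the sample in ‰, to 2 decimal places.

-73.62‰

δ¹³C = (R_sample / R_standard − 1) × 1000
R_sample / R_standard = 0.01040993 / 0.01123720 = 0.926381
δ¹³C = (0.926381 − 1) × 1000 = -73.619‰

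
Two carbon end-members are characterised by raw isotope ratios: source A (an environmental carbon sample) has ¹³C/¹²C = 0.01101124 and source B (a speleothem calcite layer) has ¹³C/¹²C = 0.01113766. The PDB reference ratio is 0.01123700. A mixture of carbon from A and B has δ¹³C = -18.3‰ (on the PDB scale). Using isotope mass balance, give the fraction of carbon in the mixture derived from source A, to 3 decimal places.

0.841

δ_A = (0.01101124/0.01123700 − 1)×1000 = (0.979909 − 1)×1000 = -20.091‰
δ_B = (0.01113766/0.01123700 − 1)×1000 = (0.991160 − 1)×1000 = -8.840‰
f_A = (δ_mix − δ_B)/(δ_A − δ_B) = (-18.3 − (-8.840))/(-20.091 − (-8.840))
f_A = -9.460 / -11.250 = 0.8408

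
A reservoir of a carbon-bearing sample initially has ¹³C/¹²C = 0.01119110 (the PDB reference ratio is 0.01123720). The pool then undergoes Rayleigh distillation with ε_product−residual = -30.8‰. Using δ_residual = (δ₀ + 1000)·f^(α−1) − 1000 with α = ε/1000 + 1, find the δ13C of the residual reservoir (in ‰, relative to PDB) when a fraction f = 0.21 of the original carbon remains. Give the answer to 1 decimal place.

δ₀ = (0.01119110/0.01123720 − 1)×1000 = (0.995898 − 1)×1000 = -4.102‰
α − 1 = ε/1000 = -0.0308
f^(α−1) = 0.21^(-0.0308) = 1.049242
δ_res = (-4.102 + 1000) × 1.049242 − 1000 = 1044.937 − 1000 = 44.94‰

44.9‰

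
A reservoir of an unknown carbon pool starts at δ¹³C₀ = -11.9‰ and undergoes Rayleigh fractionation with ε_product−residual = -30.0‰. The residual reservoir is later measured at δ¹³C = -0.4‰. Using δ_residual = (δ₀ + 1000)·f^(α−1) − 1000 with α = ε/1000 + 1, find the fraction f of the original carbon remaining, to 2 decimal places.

α − 1 = ε/1000 = -0.0300
(δ_res + 1000)/(δ₀ + 1000) = (-0.4 + 1000)/(-11.9 + 1000) = 999.6/988.1 = 1.011638
f = 1.011638^(1/-0.0300) = exp(ln(1.011638)/-0.0300) = exp(0.01157/-0.0300)
f = exp(-0.3857) = 0.6800

0.68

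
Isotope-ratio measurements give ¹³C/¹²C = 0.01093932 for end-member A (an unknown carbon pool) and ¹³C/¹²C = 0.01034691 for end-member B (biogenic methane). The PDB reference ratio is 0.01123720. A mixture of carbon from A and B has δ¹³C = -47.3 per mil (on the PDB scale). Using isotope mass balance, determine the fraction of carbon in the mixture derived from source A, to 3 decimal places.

δ_A = (0.01093932/0.01123720 − 1)×1000 = (0.973492 − 1)×1000 = -26.508 per mil
δ_B = (0.01034691/0.01123720 − 1)×1000 = (0.920773 − 1)×1000 = -79.227 per mil
f_A = (δ_mix − δ_B)/(δ_A − δ_B) = (-47.3 − (-79.227))/(-26.508 − (-79.227))
f_A = 31.927 / 52.719 = 0.6056

0.606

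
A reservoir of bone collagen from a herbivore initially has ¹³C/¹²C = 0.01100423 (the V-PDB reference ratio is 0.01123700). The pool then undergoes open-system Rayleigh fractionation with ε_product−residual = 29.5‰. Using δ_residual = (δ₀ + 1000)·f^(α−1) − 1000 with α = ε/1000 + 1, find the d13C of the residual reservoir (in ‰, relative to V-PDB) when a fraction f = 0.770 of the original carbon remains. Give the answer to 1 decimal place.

-28.2‰

δ₀ = (0.01100423/0.01123700 − 1)×1000 = (0.979285 − 1)×1000 = -20.715‰
α − 1 = ε/1000 = 0.0295
f^(α−1) = 0.770^(0.0295) = 0.992319
δ_res = (-20.715 + 1000) × 0.992319 − 1000 = 971.764 − 1000 = -28.24‰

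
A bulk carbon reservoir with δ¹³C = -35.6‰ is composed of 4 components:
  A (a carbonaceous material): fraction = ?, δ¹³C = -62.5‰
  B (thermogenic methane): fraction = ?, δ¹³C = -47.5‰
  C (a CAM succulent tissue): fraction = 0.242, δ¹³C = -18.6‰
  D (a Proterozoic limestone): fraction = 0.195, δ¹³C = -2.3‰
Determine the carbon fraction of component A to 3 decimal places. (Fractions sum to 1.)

Let f_A and f_B be the unknown fractions; fractions sum to 1 so f_A + f_B = 0.563.
Mass balance: Σ fᵢ·δᵢ = δ_bulk ⇒ f_A·(-62.5) + f_B·(-47.5) = -35.6 − (-4.950) = -30.650
Substitute f_B = 0.563 − f_A:
f_A·(-62.5 − -47.5) = -30.650 − 0.563×(-47.5) = -3.908
f_A = -3.908 / -15.0 = 0.2605

0.261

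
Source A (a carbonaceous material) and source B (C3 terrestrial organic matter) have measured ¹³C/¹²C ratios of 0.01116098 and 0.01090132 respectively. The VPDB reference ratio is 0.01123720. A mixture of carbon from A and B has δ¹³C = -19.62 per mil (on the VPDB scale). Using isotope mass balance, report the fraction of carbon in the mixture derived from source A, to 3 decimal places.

0.444

δ_A = (0.01116098/0.01123720 − 1)×1000 = (0.993217 − 1)×1000 = -6.783 per mil
δ_B = (0.01090132/0.01123720 − 1)×1000 = (0.970110 − 1)×1000 = -29.890 per mil
f_A = (δ_mix − δ_B)/(δ_A − δ_B) = (-19.62 − (-29.890))/(-6.783 − (-29.890))
f_A = 10.270 / 23.107 = 0.4445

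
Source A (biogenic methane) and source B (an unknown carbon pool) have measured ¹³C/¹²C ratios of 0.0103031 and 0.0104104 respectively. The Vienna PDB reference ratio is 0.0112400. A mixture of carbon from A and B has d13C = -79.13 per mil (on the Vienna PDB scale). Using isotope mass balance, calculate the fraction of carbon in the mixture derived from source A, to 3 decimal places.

0.558

δ_A = (0.0103031/0.0112400 − 1)×1000 = (0.916646 − 1)×1000 = -83.354 per mil
δ_B = (0.0104104/0.0112400 − 1)×1000 = (0.926192 − 1)×1000 = -73.808 per mil
f_A = (δ_mix − δ_B)/(δ_A − δ_B) = (-79.13 − (-73.808))/(-83.354 − (-73.808))
f_A = -5.322 / -9.546 = 0.5575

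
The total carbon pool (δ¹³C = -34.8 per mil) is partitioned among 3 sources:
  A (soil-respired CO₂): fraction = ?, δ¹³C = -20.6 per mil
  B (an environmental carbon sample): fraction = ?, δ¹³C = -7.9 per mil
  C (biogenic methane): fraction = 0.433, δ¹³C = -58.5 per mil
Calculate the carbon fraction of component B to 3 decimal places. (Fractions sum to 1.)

Let f_B and f_A be the unknown fractions; fractions sum to 1 so f_B + f_A = 0.567.
Mass balance: Σ fᵢ·δᵢ = δ_bulk ⇒ f_B·(-7.9) + f_A·(-20.6) = -34.8 − (-25.331) = -9.469
Substitute f_A = 0.567 − f_B:
f_B·(-7.9 − -20.6) = -9.469 − 0.567×(-20.6) = 2.211
f_B = 2.211 / 12.7 = 0.1741

0.174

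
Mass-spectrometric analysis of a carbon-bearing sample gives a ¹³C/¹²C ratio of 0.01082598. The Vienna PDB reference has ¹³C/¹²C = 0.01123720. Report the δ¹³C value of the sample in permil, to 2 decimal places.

δ¹³C = (R_sample / R_standard − 1) × 1000
R_sample / R_standard = 0.01082598 / 0.01123720 = 0.963405
δ¹³C = (0.963405 − 1) × 1000 = -36.595 permil

-36.59 permil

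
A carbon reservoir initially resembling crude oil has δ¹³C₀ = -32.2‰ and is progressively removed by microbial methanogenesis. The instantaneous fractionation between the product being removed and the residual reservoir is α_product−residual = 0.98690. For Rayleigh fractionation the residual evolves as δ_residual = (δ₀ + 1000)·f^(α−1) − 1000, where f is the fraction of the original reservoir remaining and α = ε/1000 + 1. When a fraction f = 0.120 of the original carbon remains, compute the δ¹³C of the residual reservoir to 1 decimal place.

-4.9‰

Rayleigh residual: δ_res = (δ₀ + 1000)·f^(α−1) − 1000
α − 1 = -0.01310
f^(α−1) = 0.120^(-0.01310) = 1.028165
δ_res = (-32.2 + 1000) × 1.028165 − 1000 = 995.058 − 1000 = -4.94‰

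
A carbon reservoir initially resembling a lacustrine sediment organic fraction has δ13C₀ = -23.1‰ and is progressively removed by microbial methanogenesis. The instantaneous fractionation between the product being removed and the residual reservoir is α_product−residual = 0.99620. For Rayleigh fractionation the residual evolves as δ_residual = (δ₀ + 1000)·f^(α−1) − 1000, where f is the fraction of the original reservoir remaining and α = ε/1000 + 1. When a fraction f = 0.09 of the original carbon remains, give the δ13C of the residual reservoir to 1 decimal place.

Rayleigh residual: δ_res = (δ₀ + 1000)·f^(α−1) − 1000
α − 1 = -0.00380
f^(α−1) = 0.09^(-0.00380) = 1.009192
δ_res = (-23.1 + 1000) × 1.009192 − 1000 = 985.880 − 1000 = -14.12‰

-14.1‰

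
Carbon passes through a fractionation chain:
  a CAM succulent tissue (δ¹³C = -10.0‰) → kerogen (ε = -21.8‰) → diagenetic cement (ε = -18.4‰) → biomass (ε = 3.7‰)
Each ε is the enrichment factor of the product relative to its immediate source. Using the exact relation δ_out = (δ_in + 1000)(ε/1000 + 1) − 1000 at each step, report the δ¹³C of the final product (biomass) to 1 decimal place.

step 1: δ = (-10.00 + 1000)·(-21.8/1000 + 1) − 1000 = -31.58‰
step 2: δ = (-31.58 + 1000)·(-18.4/1000 + 1) − 1000 = -49.40‰
step 3: δ = (-49.40 + 1000)·(3.7/1000 + 1) − 1000 = -45.88‰

-45.9‰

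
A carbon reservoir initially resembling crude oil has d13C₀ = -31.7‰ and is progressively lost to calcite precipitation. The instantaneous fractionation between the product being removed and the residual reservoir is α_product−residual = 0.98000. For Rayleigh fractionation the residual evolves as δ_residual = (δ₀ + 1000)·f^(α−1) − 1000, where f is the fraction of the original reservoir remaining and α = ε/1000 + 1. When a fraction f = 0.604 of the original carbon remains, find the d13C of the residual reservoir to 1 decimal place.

Rayleigh residual: δ_res = (δ₀ + 1000)·f^(α−1) − 1000
α − 1 = -0.02000
f^(α−1) = 0.604^(-0.02000) = 1.010135
δ_res = (-31.7 + 1000) × 1.010135 − 1000 = 978.113 − 1000 = -21.89‰

-21.9‰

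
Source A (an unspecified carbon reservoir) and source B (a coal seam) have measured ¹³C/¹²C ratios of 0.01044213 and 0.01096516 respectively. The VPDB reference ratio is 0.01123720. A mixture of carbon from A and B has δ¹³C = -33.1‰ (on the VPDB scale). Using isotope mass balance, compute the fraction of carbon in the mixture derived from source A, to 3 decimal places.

0.191

δ_A = (0.01044213/0.01123720 − 1)×1000 = (0.929247 − 1)×1000 = -70.753‰
δ_B = (0.01096516/0.01123720 − 1)×1000 = (0.975791 − 1)×1000 = -24.209‰
f_A = (δ_mix − δ_B)/(δ_A − δ_B) = (-33.1 − (-24.209))/(-70.753 − (-24.209))
f_A = -8.891 / -46.545 = 0.1910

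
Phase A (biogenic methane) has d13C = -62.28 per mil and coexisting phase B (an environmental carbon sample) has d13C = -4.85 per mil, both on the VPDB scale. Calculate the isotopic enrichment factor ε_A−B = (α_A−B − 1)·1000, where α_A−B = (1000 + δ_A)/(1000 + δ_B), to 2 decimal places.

-57.71 per mil

α_A−B = (1000 + -62.28) / (1000 + -4.85) = 937.72 / 995.15 = 0.942290
ε_A−B = (0.942290 − 1) × 1000 = -57.710 per mil
(The approximation ε ≈ δ_A − δ_B would give -57.43 per mil.)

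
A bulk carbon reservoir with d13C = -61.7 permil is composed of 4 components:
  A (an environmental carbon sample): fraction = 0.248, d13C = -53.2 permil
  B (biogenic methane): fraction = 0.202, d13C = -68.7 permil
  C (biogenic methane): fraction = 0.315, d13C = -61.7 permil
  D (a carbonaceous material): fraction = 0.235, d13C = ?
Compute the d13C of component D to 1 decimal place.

-64.7 permil

Isotope mass balance: δ_bulk = Σ fᵢ·δᵢ.
-61.7 = 0.248×(-53.2) + 0.202×(-68.7) + 0.315×(-61.7) + 0.235×δ_D
0.235·δ_D = -61.7 − (-46.507) = -15.194
δ_D = -15.194 / 0.235 = -64.65 permil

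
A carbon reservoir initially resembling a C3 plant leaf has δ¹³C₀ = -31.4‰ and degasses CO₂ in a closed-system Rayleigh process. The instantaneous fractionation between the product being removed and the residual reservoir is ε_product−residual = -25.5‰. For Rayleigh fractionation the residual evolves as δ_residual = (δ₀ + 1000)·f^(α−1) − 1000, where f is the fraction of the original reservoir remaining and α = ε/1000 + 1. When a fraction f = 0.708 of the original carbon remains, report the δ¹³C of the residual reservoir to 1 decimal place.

-22.8‰

Rayleigh residual: δ_res = (δ₀ + 1000)·f^(α−1) − 1000
α = ε/1000 + 1 = 0.97450, so α − 1 = -0.02550
f^(α−1) = 0.708^(-0.02550) = 1.008844
δ_res = (-31.4 + 1000) × 1.008844 − 1000 = 977.167 − 1000 = -22.83‰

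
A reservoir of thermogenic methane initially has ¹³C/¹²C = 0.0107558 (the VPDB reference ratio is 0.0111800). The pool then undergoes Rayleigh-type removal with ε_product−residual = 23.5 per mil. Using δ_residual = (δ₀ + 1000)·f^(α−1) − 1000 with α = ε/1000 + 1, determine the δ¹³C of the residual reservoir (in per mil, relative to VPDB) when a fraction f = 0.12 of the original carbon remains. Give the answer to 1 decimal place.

δ₀ = (0.0107558/0.0111800 − 1)×1000 = (0.962057 − 1)×1000 = -37.943 per mil
α − 1 = ε/1000 = 0.0235
f^(α−1) = 0.12^(0.0235) = 0.951395
δ_res = (-37.943 + 1000) × 0.951395 − 1000 = 915.296 − 1000 = -84.70 per mil

-84.7 per mil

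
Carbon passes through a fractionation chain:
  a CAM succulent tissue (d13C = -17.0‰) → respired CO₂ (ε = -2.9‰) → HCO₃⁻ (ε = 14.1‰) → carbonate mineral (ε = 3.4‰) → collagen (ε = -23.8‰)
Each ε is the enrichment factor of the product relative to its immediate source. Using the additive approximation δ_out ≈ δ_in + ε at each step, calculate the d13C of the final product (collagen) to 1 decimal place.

-26.2‰

step 1: δ ≈ -17.0 + (-2.9) = -19.9‰
step 2: δ ≈ -19.9 + (14.1) = -5.8‰
step 3: δ ≈ -5.8 + (3.4) = -2.4‰
step 4: δ ≈ -2.4 + (-23.8) = -26.2‰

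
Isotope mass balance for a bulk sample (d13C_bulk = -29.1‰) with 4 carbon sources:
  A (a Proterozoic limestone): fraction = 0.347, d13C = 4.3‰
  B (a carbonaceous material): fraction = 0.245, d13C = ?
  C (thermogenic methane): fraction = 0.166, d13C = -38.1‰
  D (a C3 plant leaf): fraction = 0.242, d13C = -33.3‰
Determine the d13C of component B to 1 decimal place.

-66.2‰

Isotope mass balance: δ_bulk = Σ fᵢ·δᵢ.
-29.1 = 0.347×(4.3) + 0.245×δ_B + 0.166×(-38.1) + 0.242×(-33.3)
0.245·δ_B = -29.1 − (-12.891) = -16.209
δ_B = -16.209 / 0.245 = -66.16‰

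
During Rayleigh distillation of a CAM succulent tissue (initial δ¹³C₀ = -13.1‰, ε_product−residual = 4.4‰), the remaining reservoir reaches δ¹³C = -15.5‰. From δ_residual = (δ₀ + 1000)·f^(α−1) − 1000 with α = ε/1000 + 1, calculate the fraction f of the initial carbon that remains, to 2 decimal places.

α − 1 = ε/1000 = 0.0044
(δ_res + 1000)/(δ₀ + 1000) = (-15.5 + 1000)/(-13.1 + 1000) = 984.5/986.9 = 0.997568
f = 0.997568^(1/0.0044) = exp(ln(0.997568)/0.0044) = exp(-0.00243/0.0044)
f = exp(-0.5534) = 0.5750

0.58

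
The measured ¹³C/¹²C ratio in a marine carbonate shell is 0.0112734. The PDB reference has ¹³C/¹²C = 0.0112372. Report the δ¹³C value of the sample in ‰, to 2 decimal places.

δ¹³C = (R_sample / R_standard − 1) × 1000
R_sample / R_standard = 0.0112734 / 0.0112372 = 1.003221
δ¹³C = (1.003221 − 1) × 1000 = 3.221‰

3.22‰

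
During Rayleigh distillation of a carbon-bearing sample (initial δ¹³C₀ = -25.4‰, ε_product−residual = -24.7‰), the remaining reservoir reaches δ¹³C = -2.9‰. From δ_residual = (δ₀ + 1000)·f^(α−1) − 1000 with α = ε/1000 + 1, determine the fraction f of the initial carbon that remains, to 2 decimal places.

α − 1 = ε/1000 = -0.0247
(δ_res + 1000)/(δ₀ + 1000) = (-2.9 + 1000)/(-25.4 + 1000) = 997.1/974.6 = 1.023086
f = 1.023086^(1/-0.0247) = exp(ln(1.023086)/-0.0247) = exp(0.02282/-0.0247)
f = exp(-0.9240) = 0.3969

0.40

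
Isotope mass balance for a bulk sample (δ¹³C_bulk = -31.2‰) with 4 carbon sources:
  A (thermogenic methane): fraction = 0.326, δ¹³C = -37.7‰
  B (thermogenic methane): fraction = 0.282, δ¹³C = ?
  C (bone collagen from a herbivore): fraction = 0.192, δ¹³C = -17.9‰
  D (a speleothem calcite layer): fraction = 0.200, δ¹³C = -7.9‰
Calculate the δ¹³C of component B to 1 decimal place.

-49.3‰

Isotope mass balance: δ_bulk = Σ fᵢ·δᵢ.
-31.2 = 0.326×(-37.7) + 0.282×δ_B + 0.192×(-17.9) + 0.200×(-7.9)
0.282·δ_B = -31.2 − (-17.307) = -13.893
δ_B = -13.893 / 0.282 = -49.27‰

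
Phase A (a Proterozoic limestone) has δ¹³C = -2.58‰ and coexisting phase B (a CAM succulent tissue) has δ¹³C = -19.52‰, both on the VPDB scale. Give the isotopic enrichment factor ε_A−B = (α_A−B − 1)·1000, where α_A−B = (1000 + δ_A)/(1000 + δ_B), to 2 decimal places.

17.28‰

α_A−B = (1000 + -2.58) / (1000 + -19.52) = 997.42 / 980.48 = 1.017277
ε_A−B = (1.017277 − 1) × 1000 = 17.277‰
(The approximation ε ≈ δ_A − δ_B would give 16.94‰.)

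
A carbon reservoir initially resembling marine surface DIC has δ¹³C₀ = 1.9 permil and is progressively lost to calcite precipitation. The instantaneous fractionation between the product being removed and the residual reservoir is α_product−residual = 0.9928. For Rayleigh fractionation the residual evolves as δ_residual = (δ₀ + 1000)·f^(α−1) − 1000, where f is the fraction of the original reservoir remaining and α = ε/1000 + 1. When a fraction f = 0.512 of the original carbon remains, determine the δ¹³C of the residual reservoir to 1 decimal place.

Rayleigh residual: δ_res = (δ₀ + 1000)·f^(α−1) − 1000
α − 1 = -0.00720
f^(α−1) = 0.512^(-0.00720) = 1.004832
δ_res = (1.9 + 1000) × 1.004832 − 1000 = 1006.741 − 1000 = 6.74 permil

6.7 permil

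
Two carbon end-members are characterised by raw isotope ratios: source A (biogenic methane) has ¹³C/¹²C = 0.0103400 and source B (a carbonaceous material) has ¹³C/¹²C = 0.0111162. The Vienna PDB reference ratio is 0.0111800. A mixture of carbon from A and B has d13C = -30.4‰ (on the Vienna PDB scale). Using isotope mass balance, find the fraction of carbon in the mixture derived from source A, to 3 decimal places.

0.356

δ_A = (0.0103400/0.0111800 − 1)×1000 = (0.924866 − 1)×1000 = -75.134‰
δ_B = (0.0111162/0.0111800 − 1)×1000 = (0.994293 − 1)×1000 = -5.707‰
f_A = (δ_mix − δ_B)/(δ_A − δ_B) = (-30.4 − (-5.707))/(-75.134 − (-5.707))
f_A = -24.693 / -69.428 = 0.3557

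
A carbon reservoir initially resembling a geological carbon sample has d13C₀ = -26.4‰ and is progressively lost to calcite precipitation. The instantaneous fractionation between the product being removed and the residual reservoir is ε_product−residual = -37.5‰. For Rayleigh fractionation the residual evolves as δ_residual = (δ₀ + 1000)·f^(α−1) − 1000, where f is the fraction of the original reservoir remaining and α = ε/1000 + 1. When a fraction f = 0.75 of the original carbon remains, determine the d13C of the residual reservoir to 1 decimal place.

-15.8‰

Rayleigh residual: δ_res = (δ₀ + 1000)·f^(α−1) − 1000
α = ε/1000 + 1 = 0.96250, so α − 1 = -0.03750
f^(α−1) = 0.75^(-0.03750) = 1.010846
δ_res = (-26.4 + 1000) × 1.010846 − 1000 = 984.160 − 1000 = -15.84‰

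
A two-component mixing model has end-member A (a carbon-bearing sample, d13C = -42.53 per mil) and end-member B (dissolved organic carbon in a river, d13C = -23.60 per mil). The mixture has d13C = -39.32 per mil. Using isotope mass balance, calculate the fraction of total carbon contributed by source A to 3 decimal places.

δ_mix = f_A·δ_A + (1 − f_A)·δ_B  ⇒  f_A = (δ_mix − δ_B)/(δ_A − δ_B)
f_A = (-39.32 − (-23.60)) / (-42.53 − (-23.60))
f_A = -15.72 / -18.93 = 0.8304

0.830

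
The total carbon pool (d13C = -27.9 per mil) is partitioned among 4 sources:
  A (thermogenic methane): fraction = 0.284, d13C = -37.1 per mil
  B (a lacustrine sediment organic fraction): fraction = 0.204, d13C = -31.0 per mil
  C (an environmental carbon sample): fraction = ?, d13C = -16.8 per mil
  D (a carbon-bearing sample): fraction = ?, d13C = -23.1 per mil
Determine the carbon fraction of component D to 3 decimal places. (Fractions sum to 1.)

0.387

Let f_D and f_C be the unknown fractions; fractions sum to 1 so f_D + f_C = 0.512.
Mass balance: Σ fᵢ·δᵢ = δ_bulk ⇒ f_D·(-23.1) + f_C·(-16.8) = -27.9 − (-16.860) = -11.040
Substitute f_C = 0.512 − f_D:
f_D·(-23.1 − -16.8) = -11.040 − 0.512×(-16.8) = -2.438
f_D = -2.438 / -6.3 = 0.3870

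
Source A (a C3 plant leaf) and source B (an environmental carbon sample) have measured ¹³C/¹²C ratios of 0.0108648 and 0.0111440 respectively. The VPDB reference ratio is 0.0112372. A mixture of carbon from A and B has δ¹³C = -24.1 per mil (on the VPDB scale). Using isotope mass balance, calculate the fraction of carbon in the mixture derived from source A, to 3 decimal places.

δ_A = (0.0108648/0.0112372 − 1)×1000 = (0.966860 − 1)×1000 = -33.140 per mil
δ_B = (0.0111440/0.0112372 − 1)×1000 = (0.991706 − 1)×1000 = -8.294 per mil
f_A = (δ_mix − δ_B)/(δ_A − δ_B) = (-24.1 − (-8.294))/(-33.140 − (-8.294))
f_A = -15.806 / -24.846 = 0.6362

0.636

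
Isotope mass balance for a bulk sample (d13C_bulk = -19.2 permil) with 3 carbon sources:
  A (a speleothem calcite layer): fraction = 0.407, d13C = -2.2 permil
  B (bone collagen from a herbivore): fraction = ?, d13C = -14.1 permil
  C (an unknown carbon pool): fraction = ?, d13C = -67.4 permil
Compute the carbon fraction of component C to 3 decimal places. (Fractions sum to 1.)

0.187

Let f_C and f_B be the unknown fractions; fractions sum to 1 so f_C + f_B = 0.593.
Mass balance: Σ fᵢ·δᵢ = δ_bulk ⇒ f_C·(-67.4) + f_B·(-14.1) = -19.2 − (-0.895) = -18.305
Substitute f_B = 0.593 − f_C:
f_C·(-67.4 − -14.1) = -18.305 − 0.593×(-14.1) = -9.943
f_C = -9.943 / -53.3 = 0.1866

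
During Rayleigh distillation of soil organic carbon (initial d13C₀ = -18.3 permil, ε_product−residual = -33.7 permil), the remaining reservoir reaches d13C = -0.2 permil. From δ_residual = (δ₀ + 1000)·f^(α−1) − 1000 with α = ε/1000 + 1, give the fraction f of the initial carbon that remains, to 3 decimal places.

0.582

α − 1 = ε/1000 = -0.0337
(δ_res + 1000)/(δ₀ + 1000) = (-0.2 + 1000)/(-18.3 + 1000) = 999.8/981.7 = 1.018437
f = 1.018437^(1/-0.0337) = exp(ln(1.018437)/-0.0337) = exp(0.01827/-0.0337)
f = exp(-0.5421) = 0.5815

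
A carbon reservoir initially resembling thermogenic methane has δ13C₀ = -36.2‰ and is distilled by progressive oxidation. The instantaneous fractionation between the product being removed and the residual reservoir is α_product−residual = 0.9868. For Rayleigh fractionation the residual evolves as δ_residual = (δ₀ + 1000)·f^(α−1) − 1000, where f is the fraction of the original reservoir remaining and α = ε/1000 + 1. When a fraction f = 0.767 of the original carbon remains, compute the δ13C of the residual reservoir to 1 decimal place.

Rayleigh residual: δ_res = (δ₀ + 1000)·f^(α−1) − 1000
α − 1 = -0.01320
f^(α−1) = 0.767^(-0.01320) = 1.003508
δ_res = (-36.2 + 1000) × 1.003508 − 1000 = 967.181 − 1000 = -32.82‰

-32.8‰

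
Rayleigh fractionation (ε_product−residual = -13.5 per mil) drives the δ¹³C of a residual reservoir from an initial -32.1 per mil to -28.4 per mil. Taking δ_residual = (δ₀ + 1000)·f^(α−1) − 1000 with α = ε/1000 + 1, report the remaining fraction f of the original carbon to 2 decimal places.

α − 1 = ε/1000 = -0.0135
(δ_res + 1000)/(δ₀ + 1000) = (-28.4 + 1000)/(-32.1 + 1000) = 971.6/967.9 = 1.003823
f = 1.003823^(1/-0.0135) = exp(ln(1.003823)/-0.0135) = exp(0.00382/-0.0135)
f = exp(-0.2826) = 0.7538

0.75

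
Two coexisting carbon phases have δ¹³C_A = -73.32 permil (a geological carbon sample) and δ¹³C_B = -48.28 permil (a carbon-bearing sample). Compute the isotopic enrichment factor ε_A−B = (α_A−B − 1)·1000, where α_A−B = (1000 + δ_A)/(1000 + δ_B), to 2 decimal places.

α_A−B = (1000 + -73.32) / (1000 + -48.28) = 926.68 / 951.72 = 0.973690
ε_A−B = (0.973690 − 1) × 1000 = -26.310 permil
(The approximation ε ≈ δ_A − δ_B would give -25.04 permil.)

-26.31 permil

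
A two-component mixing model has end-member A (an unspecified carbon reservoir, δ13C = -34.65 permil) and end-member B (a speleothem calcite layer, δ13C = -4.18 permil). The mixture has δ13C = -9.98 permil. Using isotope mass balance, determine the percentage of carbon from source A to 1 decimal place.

δ_mix = f_A·δ_A + (1 − f_A)·δ_B  ⇒  f_A = (δ_mix − δ_B)/(δ_A − δ_B)
f_A = (-9.98 − (-4.18)) / (-34.65 − (-4.18))
f_A = -5.80 / -30.47 = 0.1904

19.0%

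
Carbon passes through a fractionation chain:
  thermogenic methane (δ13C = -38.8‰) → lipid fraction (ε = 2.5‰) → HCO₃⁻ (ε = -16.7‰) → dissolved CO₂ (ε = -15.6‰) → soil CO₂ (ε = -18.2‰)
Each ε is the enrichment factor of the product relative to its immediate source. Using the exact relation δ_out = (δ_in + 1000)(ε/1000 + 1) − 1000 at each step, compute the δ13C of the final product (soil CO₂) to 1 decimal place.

-84.2‰

step 1: δ = (-38.80 + 1000)·(2.5/1000 + 1) − 1000 = -36.40‰
step 2: δ = (-36.40 + 1000)·(-16.7/1000 + 1) − 1000 = -52.49‰
step 3: δ = (-52.49 + 1000)·(-15.6/1000 + 1) − 1000 = -67.27‰
step 4: δ = (-67.27 + 1000)·(-18.2/1000 + 1) − 1000 = -84.25‰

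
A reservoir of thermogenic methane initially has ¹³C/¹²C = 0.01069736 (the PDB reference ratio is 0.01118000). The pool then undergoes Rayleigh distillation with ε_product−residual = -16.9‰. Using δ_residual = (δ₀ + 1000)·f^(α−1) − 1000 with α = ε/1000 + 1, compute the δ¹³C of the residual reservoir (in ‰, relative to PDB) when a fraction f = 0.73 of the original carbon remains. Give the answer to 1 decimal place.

-38.1‰

δ₀ = (0.01069736/0.01118000 − 1)×1000 = (0.956830 − 1)×1000 = -43.170‰
α − 1 = ε/1000 = -0.0169
f^(α−1) = 0.73^(-0.0169) = 1.005333
δ_res = (-43.170 + 1000) × 1.005333 − 1000 = 961.933 − 1000 = -38.07‰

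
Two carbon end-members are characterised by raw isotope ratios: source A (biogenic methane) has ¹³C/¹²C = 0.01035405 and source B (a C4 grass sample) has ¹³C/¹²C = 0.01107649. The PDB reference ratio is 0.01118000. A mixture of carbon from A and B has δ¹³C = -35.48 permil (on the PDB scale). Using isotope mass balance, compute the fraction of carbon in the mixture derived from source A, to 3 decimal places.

0.406

δ_A = (0.01035405/0.01118000 − 1)×1000 = (0.926123 − 1)×1000 = -73.877 permil
δ_B = (0.01107649/0.01118000 − 1)×1000 = (0.990742 − 1)×1000 = -9.258 permil
f_A = (δ_mix − δ_B)/(δ_A − δ_B) = (-35.48 − (-9.258))/(-73.877 − (-9.258))
f_A = -26.222 / -64.619 = 0.4058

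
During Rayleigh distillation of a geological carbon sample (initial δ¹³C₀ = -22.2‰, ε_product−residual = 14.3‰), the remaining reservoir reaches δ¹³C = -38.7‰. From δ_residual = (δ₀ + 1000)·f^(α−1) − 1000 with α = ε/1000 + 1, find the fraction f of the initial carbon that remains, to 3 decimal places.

α − 1 = ε/1000 = 0.0143
(δ_res + 1000)/(δ₀ + 1000) = (-38.7 + 1000)/(-22.2 + 1000) = 961.3/977.8 = 0.983125
f = 0.983125^(1/0.0143) = exp(ln(0.983125)/0.0143) = exp(-0.01702/0.0143)
f = exp(-1.1901) = 0.3042

0.304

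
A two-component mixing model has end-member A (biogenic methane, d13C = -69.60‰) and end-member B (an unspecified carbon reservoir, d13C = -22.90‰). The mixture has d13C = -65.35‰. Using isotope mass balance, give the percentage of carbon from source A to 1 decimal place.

90.9%

δ_mix = f_A·δ_A + (1 − f_A)·δ_B  ⇒  f_A = (δ_mix − δ_B)/(δ_A − δ_B)
f_A = (-65.35 − (-22.90)) / (-69.60 − (-22.90))
f_A = -42.45 / -46.70 = 0.9090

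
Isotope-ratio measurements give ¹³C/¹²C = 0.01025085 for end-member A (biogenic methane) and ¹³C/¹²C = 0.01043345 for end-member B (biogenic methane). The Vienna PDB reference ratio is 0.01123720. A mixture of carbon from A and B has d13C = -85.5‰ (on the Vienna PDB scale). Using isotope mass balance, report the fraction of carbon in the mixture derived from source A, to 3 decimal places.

δ_A = (0.01025085/0.01123720 − 1)×1000 = (0.912225 − 1)×1000 = -87.775‰
δ_B = (0.01043345/0.01123720 − 1)×1000 = (0.928474 − 1)×1000 = -71.526‰
f_A = (δ_mix − δ_B)/(δ_A − δ_B) = (-85.5 − (-71.526))/(-87.775 − (-71.526))
f_A = -13.974 / -16.250 = 0.8600

0.860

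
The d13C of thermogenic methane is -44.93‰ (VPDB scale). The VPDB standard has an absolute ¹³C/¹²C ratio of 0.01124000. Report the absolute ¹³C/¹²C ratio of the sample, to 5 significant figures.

R_sample = R_standard × (d13C/1000 + 1)
R_sample = 0.01124000 × (-44.93/1000 + 1) = 0.01124000 × 0.955070
R_sample = 0.0107350

0.010735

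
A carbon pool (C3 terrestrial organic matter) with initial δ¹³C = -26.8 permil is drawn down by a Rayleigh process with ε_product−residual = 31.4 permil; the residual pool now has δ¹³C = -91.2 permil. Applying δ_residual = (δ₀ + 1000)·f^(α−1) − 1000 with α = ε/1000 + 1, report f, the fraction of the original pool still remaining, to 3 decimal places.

0.113

α − 1 = ε/1000 = 0.0314
(δ_res + 1000)/(δ₀ + 1000) = (-91.2 + 1000)/(-26.8 + 1000) = 908.8/973.2 = 0.933827
f = 0.933827^(1/0.0314) = exp(ln(0.933827)/0.0314) = exp(-0.06846/0.0314)
f = exp(-2.1804) = 0.1130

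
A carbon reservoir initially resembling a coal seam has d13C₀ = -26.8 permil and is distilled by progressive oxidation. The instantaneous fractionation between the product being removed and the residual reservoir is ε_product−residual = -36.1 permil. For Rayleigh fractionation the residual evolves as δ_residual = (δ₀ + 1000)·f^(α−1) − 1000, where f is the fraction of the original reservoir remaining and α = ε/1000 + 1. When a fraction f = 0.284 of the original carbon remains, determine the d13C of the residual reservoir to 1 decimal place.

18.4 permil

Rayleigh residual: δ_res = (δ₀ + 1000)·f^(α−1) − 1000
α = ε/1000 + 1 = 0.96390, so α − 1 = -0.03610
f^(α−1) = 0.284^(-0.03610) = 1.046490
δ_res = (-26.8 + 1000) × 1.046490 − 1000 = 1018.444 − 1000 = 18.44 permil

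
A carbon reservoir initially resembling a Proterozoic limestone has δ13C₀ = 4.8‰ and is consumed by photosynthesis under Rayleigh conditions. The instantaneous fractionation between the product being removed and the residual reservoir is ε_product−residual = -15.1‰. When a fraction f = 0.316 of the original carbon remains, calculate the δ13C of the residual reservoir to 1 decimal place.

22.4‰

Rayleigh residual: δ_res = (δ₀ + 1000)·f^(α−1) − 1000
α = ε/1000 + 1 = 0.98490, so α − 1 = -0.01510
f^(α−1) = 0.316^(-0.01510) = 1.017548
δ_res = (4.8 + 1000) × 1.017548 − 1000 = 1022.432 − 1000 = 22.43‰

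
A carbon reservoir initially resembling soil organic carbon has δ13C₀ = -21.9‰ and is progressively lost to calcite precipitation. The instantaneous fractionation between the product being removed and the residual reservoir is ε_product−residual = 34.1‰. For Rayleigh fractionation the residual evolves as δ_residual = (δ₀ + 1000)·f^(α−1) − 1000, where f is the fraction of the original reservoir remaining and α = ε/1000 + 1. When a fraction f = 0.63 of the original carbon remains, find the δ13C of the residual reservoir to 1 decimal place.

-37.2‰

Rayleigh residual: δ_res = (δ₀ + 1000)·f^(α−1) − 1000
α = ε/1000 + 1 = 1.03410, so α − 1 = 0.03410
f^(α−1) = 0.63^(0.03410) = 0.984368
δ_res = (-21.9 + 1000) × 0.984368 − 1000 = 962.810 − 1000 = -37.19‰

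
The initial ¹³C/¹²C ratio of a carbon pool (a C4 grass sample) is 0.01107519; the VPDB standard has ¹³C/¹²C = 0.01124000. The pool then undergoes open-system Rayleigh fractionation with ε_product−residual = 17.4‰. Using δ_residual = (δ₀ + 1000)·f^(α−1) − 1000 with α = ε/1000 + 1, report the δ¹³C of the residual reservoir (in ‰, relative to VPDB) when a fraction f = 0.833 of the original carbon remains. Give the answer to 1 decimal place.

-17.8‰

δ₀ = (0.01107519/0.01124000 − 1)×1000 = (0.985337 − 1)×1000 = -14.663‰
α − 1 = ε/1000 = 0.0174
f^(α−1) = 0.833^(0.0174) = 0.996826
δ_res = (-14.663 + 1000) × 0.996826 − 1000 = 982.209 − 1000 = -17.79‰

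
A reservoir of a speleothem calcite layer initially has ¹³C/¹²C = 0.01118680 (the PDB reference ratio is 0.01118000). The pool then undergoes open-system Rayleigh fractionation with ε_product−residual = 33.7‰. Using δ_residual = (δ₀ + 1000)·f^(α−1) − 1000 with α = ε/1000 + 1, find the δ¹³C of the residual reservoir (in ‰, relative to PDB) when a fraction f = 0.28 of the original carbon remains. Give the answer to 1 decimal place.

δ₀ = (0.01118680/0.01118000 − 1)×1000 = (1.000608 − 1)×1000 = 0.608‰
α − 1 = ε/1000 = 0.0337
f^(α−1) = 0.28^(0.0337) = 0.958008
δ_res = (0.608 + 1000) × 0.958008 − 1000 = 958.591 − 1000 = -41.41‰

-41.4‰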